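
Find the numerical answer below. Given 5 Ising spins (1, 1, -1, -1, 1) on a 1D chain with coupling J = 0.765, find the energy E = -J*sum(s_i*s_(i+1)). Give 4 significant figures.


Step 1: Nearest-neighbor products: 1, -1, 1, -1
Step 2: Sum of products = 0
Step 3: E = -0.765 * 0 = 0

0


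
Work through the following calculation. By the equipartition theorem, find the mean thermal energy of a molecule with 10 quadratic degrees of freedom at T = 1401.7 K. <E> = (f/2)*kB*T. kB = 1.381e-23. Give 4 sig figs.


Step 1: f/2 = 10/2 = 5
Step 2: kB*T = 1.381e-23 * 1401.7 = 1.936e-20
Step 3: <E> = 5 * 1.936e-20 = 9.679e-20 J

9.679e-20


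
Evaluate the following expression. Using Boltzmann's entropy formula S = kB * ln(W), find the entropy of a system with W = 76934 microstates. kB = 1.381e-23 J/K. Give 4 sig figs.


Step 1: ln(W) = ln(76934) = 11.25
Step 2: S = kB * ln(W) = 1.381e-23 * 11.25
Step 3: S = 1.554e-22 J/K

1.554e-22


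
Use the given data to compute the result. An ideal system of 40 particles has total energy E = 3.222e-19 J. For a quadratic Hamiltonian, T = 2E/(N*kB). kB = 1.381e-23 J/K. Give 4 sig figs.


Step 1: Numerator = 2*E = 2*3.222e-19 = 6.444e-19 J
Step 2: Denominator = N*kB = 40*1.381e-23 = 5.524e-22
Step 3: T = 6.444e-19 / 5.524e-22 = 1167 K

1167


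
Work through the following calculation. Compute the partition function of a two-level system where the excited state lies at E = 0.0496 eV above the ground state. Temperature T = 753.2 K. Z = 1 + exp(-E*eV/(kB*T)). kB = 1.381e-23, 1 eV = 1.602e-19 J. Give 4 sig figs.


Step 1: Compute beta*E = E*eV/(kB*T) = 0.0496*1.602e-19/(1.381e-23*753.2) = 0.7639
Step 2: exp(-beta*E) = exp(-0.7639) = 0.4658
Step 3: Z = 1 + 0.4658 = 1.466

1.466


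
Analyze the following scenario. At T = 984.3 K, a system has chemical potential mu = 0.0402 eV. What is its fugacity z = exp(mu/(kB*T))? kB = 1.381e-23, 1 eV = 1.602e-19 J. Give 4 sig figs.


Step 1: Convert mu to Joules: 0.0402*1.602e-19 = 6.44e-21 J
Step 2: kB*T = 1.381e-23*984.3 = 1.359e-20 J
Step 3: mu/(kB*T) = 0.4738
Step 4: z = exp(0.4738) = 1.606

1.606


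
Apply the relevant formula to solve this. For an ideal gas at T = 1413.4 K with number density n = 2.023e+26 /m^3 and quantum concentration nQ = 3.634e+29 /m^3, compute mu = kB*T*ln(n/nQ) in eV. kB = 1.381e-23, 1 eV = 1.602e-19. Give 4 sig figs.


Step 1: n/nQ = 2.023e+26/3.634e+29 = 0.0005567
Step 2: ln(n/nQ) = -7.494
Step 3: mu = kB*T*ln(n/nQ) = 1.952e-20*-7.494 = -1.463e-19 J
Step 4: Convert to eV: -1.463e-19/1.602e-19 = -0.913 eV

-0.913


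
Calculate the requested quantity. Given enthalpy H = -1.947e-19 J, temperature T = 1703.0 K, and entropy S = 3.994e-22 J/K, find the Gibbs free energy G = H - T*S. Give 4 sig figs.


Step 1: T*S = 1703.0 * 3.994e-22 = 6.802e-19 J
Step 2: G = H - T*S = -1.947e-19 - 6.802e-19
Step 3: G = -8.749e-19 J

-8.749e-19


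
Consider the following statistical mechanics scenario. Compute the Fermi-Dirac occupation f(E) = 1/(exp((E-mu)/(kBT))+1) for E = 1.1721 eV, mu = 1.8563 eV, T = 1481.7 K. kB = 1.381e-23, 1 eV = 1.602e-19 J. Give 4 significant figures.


Step 1: (E - mu) = 1.1721 - 1.8563 = -0.6842 eV
Step 2: Convert: (E-mu)*eV = -1.096e-19 J
Step 3: x = (E-mu)*eV/(kB*T) = -5.357
Step 4: f = 1/(exp(-5.357)+1) = 0.9953

0.9953


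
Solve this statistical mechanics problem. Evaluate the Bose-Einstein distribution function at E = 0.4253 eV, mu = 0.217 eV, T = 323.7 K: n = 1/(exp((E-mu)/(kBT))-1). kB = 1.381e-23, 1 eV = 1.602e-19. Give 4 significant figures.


Step 1: (E - mu) = 0.2083 eV
Step 2: x = (E-mu)*eV/(kB*T) = 0.2083*1.602e-19/(1.381e-23*323.7) = 7.465
Step 3: exp(x) = 1745
Step 4: n = 1/(exp(x)-1) = 0.0005733

0.0005733


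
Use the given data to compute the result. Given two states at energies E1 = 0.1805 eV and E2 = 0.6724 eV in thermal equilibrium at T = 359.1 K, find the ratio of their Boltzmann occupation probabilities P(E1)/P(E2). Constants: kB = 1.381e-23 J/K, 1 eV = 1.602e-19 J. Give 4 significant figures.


Step 1: Compute energy difference dE = E1 - E2 = 0.1805 - 0.6724 = -0.4919 eV
Step 2: Convert to Joules: dE_J = -0.4919 * 1.602e-19 = -7.88e-20 J
Step 3: Compute exponent = -dE_J / (kB * T) = -(-7.88e-20) / (1.381e-23 * 359.1) = 15.89
Step 4: P(E1)/P(E2) = exp(15.89) = 7.962e+06

7.962e+06


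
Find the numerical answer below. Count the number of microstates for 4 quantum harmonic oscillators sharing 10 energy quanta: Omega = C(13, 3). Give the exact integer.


Step 1: Use binomial coefficient C(13, 3)
Step 2: Numerator = 13! / 10!
Step 3: Denominator = 3!
Step 4: Omega = 286

286


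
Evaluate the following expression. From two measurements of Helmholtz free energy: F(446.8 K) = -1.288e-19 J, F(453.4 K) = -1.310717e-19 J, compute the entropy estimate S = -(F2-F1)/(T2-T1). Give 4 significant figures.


Step 1: dF = F2 - F1 = -1.310717e-19 - (-1.288e-19) = -2.2717e-21 J
Step 2: dT = T2 - T1 = 453.4 - 446.8 = 6.6 K
Step 3: S = -dF/dT = -(-2.2717e-21)/6.6 = 3.442e-22 J/K

3.442e-22


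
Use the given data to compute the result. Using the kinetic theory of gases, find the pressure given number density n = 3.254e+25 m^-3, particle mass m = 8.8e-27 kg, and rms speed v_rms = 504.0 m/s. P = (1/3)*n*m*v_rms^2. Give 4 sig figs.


Step 1: v_rms^2 = 504.0^2 = 2.54e+05
Step 2: n*m = 3.254e+25*8.8e-27 = 0.2864
Step 3: P = (1/3)*0.2864*2.54e+05 = 2.425e+04 Pa

2.425e+04


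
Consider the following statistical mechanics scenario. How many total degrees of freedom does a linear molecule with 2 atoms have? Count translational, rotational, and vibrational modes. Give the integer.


Step 1: Translational DOF = 3
Step 2: Rotational DOF (linear) = 2
Step 3: Vibrational DOF = 3*2 - 5 = 1
Step 4: Total = 3 + 2 + 1 = 6

6


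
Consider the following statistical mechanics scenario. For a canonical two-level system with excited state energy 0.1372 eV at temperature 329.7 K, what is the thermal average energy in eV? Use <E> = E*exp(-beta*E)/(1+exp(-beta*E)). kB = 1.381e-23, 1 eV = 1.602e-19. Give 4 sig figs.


Step 1: beta*E = 0.1372*1.602e-19/(1.381e-23*329.7) = 4.827
Step 2: exp(-beta*E) = 0.008008
Step 3: <E> = 0.1372*0.008008/(1+0.008008) = 0.00109 eV

0.00109


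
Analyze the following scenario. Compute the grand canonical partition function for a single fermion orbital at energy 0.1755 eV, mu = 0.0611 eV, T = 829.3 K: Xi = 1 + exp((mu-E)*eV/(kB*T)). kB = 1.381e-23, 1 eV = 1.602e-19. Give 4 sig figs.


Step 1: (mu - E) = 0.0611 - 0.1755 = -0.1144 eV
Step 2: x = (mu-E)*eV/(kB*T) = -0.1144*1.602e-19/(1.381e-23*829.3) = -1.6
Step 3: exp(x) = 0.2018
Step 4: Xi = 1 + 0.2018 = 1.202

1.202


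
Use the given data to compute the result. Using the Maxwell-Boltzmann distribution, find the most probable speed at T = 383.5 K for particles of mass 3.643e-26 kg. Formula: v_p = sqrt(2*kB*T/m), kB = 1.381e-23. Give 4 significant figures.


Step 1: Numerator = 2*kB*T = 2*1.381e-23*383.5 = 1.059e-20
Step 2: Ratio = 1.059e-20 / 3.643e-26 = 2.908e+05
Step 3: v_p = sqrt(2.908e+05) = 539.2 m/s

539.2


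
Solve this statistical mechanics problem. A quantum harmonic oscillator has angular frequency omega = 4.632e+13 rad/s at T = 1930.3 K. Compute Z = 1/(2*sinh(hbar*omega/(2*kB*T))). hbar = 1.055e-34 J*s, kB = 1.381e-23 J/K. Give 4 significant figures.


Step 1: Compute x = hbar*omega/(kB*T) = 1.055e-34*4.632e+13/(1.381e-23*1930.3) = 0.1833
Step 2: x/2 = 0.09166
Step 3: sinh(x/2) = 0.09179
Step 4: Z = 1/(2*0.09179) = 5.447

5.447


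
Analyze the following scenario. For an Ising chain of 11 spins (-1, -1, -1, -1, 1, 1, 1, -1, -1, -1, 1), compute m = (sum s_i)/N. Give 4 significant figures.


Step 1: Count up spins (+1): 4, down spins (-1): 7
Step 2: Total magnetization M = 4 - 7 = -3
Step 3: m = M/N = -3/11 = -0.2727

-0.2727


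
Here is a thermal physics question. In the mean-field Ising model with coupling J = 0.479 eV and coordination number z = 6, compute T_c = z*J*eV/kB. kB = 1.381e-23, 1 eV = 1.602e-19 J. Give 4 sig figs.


Step 1: z*J = 6*0.479 = 2.874 eV
Step 2: Convert to Joules: 2.874*1.602e-19 = 4.604e-19 J
Step 3: T_c = 4.604e-19 / 1.381e-23 = 3.334e+04 K

3.334e+04


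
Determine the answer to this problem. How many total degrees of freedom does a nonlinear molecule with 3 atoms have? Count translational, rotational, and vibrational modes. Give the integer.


Step 1: Translational DOF = 3
Step 2: Rotational DOF (nonlinear) = 3
Step 3: Vibrational DOF = 3*3 - 6 = 3
Step 4: Total = 3 + 3 + 3 = 9

9


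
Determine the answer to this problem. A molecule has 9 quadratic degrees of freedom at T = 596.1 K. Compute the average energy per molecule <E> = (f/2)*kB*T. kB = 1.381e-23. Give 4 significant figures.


Step 1: f/2 = 9/2 = 4.5
Step 2: kB*T = 1.381e-23 * 596.1 = 8.232e-21
Step 3: <E> = 4.5 * 8.232e-21 = 3.704e-20 J

3.704e-20


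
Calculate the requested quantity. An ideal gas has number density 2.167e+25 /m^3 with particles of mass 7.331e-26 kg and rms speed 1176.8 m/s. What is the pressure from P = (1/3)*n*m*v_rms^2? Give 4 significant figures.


Step 1: v_rms^2 = 1176.8^2 = 1.385e+06
Step 2: n*m = 2.167e+25*7.331e-26 = 1.589
Step 3: P = (1/3)*1.589*1.385e+06 = 7.333e+05 Pa

7.333e+05


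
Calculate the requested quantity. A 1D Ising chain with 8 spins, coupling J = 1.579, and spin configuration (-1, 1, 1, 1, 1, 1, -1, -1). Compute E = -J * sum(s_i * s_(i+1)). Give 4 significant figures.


Step 1: Nearest-neighbor products: -1, 1, 1, 1, 1, -1, 1
Step 2: Sum of products = 3
Step 3: E = -1.579 * 3 = -4.737

-4.737


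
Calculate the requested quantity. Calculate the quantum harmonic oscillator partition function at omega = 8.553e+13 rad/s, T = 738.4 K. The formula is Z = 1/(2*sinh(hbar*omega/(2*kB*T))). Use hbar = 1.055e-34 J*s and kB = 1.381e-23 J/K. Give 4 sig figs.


Step 1: Compute x = hbar*omega/(kB*T) = 1.055e-34*8.553e+13/(1.381e-23*738.4) = 0.8849
Step 2: x/2 = 0.4424
Step 3: sinh(x/2) = 0.457
Step 4: Z = 1/(2*0.457) = 1.094

1.094


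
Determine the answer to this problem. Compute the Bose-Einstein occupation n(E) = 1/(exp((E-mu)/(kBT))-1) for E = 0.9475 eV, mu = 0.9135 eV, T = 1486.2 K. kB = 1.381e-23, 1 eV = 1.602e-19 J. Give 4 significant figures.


Step 1: (E - mu) = 0.034 eV
Step 2: x = (E-mu)*eV/(kB*T) = 0.034*1.602e-19/(1.381e-23*1486.2) = 0.2654
Step 3: exp(x) = 1.304
Step 4: n = 1/(exp(x)-1) = 3.29

3.29


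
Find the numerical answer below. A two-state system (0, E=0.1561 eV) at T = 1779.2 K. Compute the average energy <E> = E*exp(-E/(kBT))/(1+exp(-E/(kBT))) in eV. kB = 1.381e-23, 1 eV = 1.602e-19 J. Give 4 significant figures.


Step 1: beta*E = 0.1561*1.602e-19/(1.381e-23*1779.2) = 1.018
Step 2: exp(-beta*E) = 0.3614
Step 3: <E> = 0.1561*0.3614/(1+0.3614) = 0.04144 eV

0.04144


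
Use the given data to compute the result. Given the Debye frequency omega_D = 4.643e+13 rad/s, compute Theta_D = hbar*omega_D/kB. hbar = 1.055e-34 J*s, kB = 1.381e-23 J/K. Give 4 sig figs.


Step 1: hbar*omega_D = 1.055e-34 * 4.643e+13 = 4.898e-21 J
Step 2: Theta_D = 4.898e-21 / 1.381e-23
Step 3: Theta_D = 354.7 K

354.7


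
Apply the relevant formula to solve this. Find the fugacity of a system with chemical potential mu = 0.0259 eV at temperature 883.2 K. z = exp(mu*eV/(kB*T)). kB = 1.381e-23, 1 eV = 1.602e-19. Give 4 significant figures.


Step 1: Convert mu to Joules: 0.0259*1.602e-19 = 4.149e-21 J
Step 2: kB*T = 1.381e-23*883.2 = 1.22e-20 J
Step 3: mu/(kB*T) = 0.3402
Step 4: z = exp(0.3402) = 1.405

1.405


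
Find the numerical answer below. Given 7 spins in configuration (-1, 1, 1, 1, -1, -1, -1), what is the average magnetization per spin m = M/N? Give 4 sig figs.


Step 1: Count up spins (+1): 3, down spins (-1): 4
Step 2: Total magnetization M = 3 - 4 = -1
Step 3: m = M/N = -1/7 = -0.1429

-0.1429


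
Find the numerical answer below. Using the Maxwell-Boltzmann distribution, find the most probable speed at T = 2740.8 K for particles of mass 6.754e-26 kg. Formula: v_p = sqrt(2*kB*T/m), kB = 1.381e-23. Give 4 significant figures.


Step 1: Numerator = 2*kB*T = 2*1.381e-23*2740.8 = 7.57e-20
Step 2: Ratio = 7.57e-20 / 6.754e-26 = 1.121e+06
Step 3: v_p = sqrt(1.121e+06) = 1059 m/s

1059


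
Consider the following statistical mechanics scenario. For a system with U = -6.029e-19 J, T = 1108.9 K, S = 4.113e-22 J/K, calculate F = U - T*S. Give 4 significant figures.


Step 1: T*S = 1108.9 * 4.113e-22 = 4.561e-19 J
Step 2: F = U - T*S = -6.029e-19 - 4.561e-19
Step 3: F = -1.059e-18 J

-1.059e-18


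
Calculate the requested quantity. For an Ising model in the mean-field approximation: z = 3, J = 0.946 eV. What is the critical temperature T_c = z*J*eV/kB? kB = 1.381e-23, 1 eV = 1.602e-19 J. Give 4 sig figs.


Step 1: z*J = 3*0.946 = 2.838 eV
Step 2: Convert to Joules: 2.838*1.602e-19 = 4.546e-19 J
Step 3: T_c = 4.546e-19 / 1.381e-23 = 3.292e+04 K

3.292e+04


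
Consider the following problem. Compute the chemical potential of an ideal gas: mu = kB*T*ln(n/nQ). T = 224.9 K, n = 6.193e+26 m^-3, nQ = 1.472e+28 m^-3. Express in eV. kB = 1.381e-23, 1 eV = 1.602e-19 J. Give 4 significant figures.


Step 1: n/nQ = 6.193e+26/1.472e+28 = 0.04207
Step 2: ln(n/nQ) = -3.168
Step 3: mu = kB*T*ln(n/nQ) = 3.106e-21*-3.168 = -9.841e-21 J
Step 4: Convert to eV: -9.841e-21/1.602e-19 = -0.06143 eV

-0.06143


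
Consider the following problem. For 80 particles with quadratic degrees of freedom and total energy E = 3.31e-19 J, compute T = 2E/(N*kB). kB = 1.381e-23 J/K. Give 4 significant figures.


Step 1: Numerator = 2*E = 2*3.31e-19 = 6.62e-19 J
Step 2: Denominator = N*kB = 80*1.381e-23 = 1.105e-21
Step 3: T = 6.62e-19 / 1.105e-21 = 599.2 K

599.2


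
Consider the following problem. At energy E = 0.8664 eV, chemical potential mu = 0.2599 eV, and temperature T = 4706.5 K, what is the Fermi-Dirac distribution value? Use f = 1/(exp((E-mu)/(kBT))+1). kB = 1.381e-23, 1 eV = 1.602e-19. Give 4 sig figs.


Step 1: (E - mu) = 0.8664 - 0.2599 = 0.6065 eV
Step 2: Convert: (E-mu)*eV = 9.716e-20 J
Step 3: x = (E-mu)*eV/(kB*T) = 1.495
Step 4: f = 1/(exp(1.495)+1) = 0.1832

0.1832


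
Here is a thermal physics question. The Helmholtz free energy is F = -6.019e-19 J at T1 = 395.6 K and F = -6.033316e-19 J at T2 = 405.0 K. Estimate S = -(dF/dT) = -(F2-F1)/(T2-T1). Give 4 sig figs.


Step 1: dF = F2 - F1 = -6.033316e-19 - (-6.019e-19) = -1.4316e-21 J
Step 2: dT = T2 - T1 = 405.0 - 395.6 = 9.4 K
Step 3: S = -dF/dT = -(-1.4316e-21)/9.4 = 1.523e-22 J/K

1.523e-22


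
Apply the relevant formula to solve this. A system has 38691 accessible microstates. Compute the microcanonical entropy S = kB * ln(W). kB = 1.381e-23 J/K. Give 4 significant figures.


Step 1: ln(W) = ln(38691) = 10.56
Step 2: S = kB * ln(W) = 1.381e-23 * 10.56
Step 3: S = 1.459e-22 J/K

1.459e-22


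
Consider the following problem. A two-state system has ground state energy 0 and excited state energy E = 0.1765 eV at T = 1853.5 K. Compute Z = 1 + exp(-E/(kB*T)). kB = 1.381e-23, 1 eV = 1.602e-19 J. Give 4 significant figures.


Step 1: Compute beta*E = E*eV/(kB*T) = 0.1765*1.602e-19/(1.381e-23*1853.5) = 1.105
Step 2: exp(-beta*E) = exp(-1.105) = 0.3313
Step 3: Z = 1 + 0.3313 = 1.331

1.331


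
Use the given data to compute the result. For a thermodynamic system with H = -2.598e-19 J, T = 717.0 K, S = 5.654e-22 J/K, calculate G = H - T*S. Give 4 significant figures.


Step 1: T*S = 717.0 * 5.654e-22 = 4.054e-19 J
Step 2: G = H - T*S = -2.598e-19 - 4.054e-19
Step 3: G = -6.652e-19 J

-6.652e-19


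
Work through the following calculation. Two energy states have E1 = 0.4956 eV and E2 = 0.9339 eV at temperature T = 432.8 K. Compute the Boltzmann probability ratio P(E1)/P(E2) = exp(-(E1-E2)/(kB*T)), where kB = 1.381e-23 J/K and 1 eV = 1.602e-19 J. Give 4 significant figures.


Step 1: Compute energy difference dE = E1 - E2 = 0.4956 - 0.9339 = -0.4383 eV
Step 2: Convert to Joules: dE_J = -0.4383 * 1.602e-19 = -7.022e-20 J
Step 3: Compute exponent = -dE_J / (kB * T) = -(-7.022e-20) / (1.381e-23 * 432.8) = 11.75
Step 4: P(E1)/P(E2) = exp(11.75) = 1.265e+05

1.265e+05


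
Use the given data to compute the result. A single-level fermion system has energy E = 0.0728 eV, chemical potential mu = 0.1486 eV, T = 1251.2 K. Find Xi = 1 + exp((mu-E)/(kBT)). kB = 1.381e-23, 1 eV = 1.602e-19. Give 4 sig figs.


Step 1: (mu - E) = 0.1486 - 0.0728 = 0.0758 eV
Step 2: x = (mu-E)*eV/(kB*T) = 0.0758*1.602e-19/(1.381e-23*1251.2) = 0.7028
Step 3: exp(x) = 2.019
Step 4: Xi = 1 + 2.019 = 3.019

3.019


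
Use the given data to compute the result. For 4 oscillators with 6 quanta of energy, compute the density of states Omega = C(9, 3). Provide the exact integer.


Step 1: Use binomial coefficient C(9, 3)
Step 2: Numerator = 9! / 6!
Step 3: Denominator = 3!
Step 4: Omega = 84

84


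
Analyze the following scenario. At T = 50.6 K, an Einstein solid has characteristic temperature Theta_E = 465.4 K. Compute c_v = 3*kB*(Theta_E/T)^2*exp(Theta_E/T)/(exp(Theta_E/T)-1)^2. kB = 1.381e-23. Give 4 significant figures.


Step 1: x = Theta_E/T = 465.4/50.6 = 9.198
Step 2: x^2 = 84.6
Step 3: exp(x) = 9874
Step 4: c_v = 3*1.381e-23*84.6*9874/(9874-1)^2 = 3.55e-25

3.55e-25


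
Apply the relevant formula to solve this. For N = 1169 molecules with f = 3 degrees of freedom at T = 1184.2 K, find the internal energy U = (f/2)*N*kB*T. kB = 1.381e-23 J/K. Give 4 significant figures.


Step 1: f/2 = 3/2 = 1.5
Step 2: N*kB*T = 1169*1.381e-23*1184.2 = 1.912e-17
Step 3: U = 1.5 * 1.912e-17 = 2.868e-17 J

2.868e-17


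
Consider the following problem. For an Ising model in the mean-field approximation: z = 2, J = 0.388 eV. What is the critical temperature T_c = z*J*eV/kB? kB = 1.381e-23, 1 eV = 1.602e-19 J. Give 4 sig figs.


Step 1: z*J = 2*0.388 = 0.776 eV
Step 2: Convert to Joules: 0.776*1.602e-19 = 1.243e-19 J
Step 3: T_c = 1.243e-19 / 1.381e-23 = 9002 K

9002


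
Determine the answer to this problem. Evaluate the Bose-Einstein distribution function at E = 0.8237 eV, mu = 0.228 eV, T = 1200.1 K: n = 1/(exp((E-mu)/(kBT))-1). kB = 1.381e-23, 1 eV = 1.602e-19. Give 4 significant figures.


Step 1: (E - mu) = 0.5957 eV
Step 2: x = (E-mu)*eV/(kB*T) = 0.5957*1.602e-19/(1.381e-23*1200.1) = 5.758
Step 3: exp(x) = 316.7
Step 4: n = 1/(exp(x)-1) = 0.003167

0.003167


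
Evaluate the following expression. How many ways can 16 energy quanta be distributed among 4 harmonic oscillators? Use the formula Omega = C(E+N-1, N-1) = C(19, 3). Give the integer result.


Step 1: Use binomial coefficient C(19, 3)
Step 2: Numerator = 19! / 16!
Step 3: Denominator = 3!
Step 4: Omega = 969

969


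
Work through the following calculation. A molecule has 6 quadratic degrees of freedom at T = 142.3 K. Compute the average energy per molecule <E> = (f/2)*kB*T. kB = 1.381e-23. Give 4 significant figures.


Step 1: f/2 = 6/2 = 3
Step 2: kB*T = 1.381e-23 * 142.3 = 1.965e-21
Step 3: <E> = 3 * 1.965e-21 = 5.895e-21 J

5.895e-21


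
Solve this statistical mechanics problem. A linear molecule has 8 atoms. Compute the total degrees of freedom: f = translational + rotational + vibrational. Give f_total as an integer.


Step 1: Translational DOF = 3
Step 2: Rotational DOF (linear) = 2
Step 3: Vibrational DOF = 3*8 - 5 = 19
Step 4: Total = 3 + 2 + 19 = 24

24


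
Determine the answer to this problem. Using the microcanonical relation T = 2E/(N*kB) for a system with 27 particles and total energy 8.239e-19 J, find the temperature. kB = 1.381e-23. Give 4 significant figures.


Step 1: Numerator = 2*E = 2*8.239e-19 = 1.648e-18 J
Step 2: Denominator = N*kB = 27*1.381e-23 = 3.729e-22
Step 3: T = 1.648e-18 / 3.729e-22 = 4419 K

4419


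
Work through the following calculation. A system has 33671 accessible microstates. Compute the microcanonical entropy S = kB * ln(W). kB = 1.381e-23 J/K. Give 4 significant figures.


Step 1: ln(W) = ln(33671) = 10.42
Step 2: S = kB * ln(W) = 1.381e-23 * 10.42
Step 3: S = 1.44e-22 J/K

1.44e-22


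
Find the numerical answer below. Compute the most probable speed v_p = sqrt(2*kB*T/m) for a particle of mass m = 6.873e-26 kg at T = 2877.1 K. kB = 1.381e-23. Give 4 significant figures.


Step 1: Numerator = 2*kB*T = 2*1.381e-23*2877.1 = 7.947e-20
Step 2: Ratio = 7.947e-20 / 6.873e-26 = 1.156e+06
Step 3: v_p = sqrt(1.156e+06) = 1075 m/s

1075


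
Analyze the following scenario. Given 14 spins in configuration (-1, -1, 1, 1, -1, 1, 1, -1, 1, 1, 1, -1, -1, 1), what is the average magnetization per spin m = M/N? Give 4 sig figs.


Step 1: Count up spins (+1): 8, down spins (-1): 6
Step 2: Total magnetization M = 8 - 6 = 2
Step 3: m = M/N = 2/14 = 0.1429

0.1429


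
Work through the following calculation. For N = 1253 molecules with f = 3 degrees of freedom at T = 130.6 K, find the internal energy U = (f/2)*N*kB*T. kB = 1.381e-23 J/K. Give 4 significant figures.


Step 1: f/2 = 3/2 = 1.5
Step 2: N*kB*T = 1253*1.381e-23*130.6 = 2.26e-18
Step 3: U = 1.5 * 2.26e-18 = 3.39e-18 J

3.39e-18


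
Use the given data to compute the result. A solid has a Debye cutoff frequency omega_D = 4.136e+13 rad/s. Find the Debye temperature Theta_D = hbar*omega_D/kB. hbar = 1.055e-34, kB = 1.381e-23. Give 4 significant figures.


Step 1: hbar*omega_D = 1.055e-34 * 4.136e+13 = 4.363e-21 J
Step 2: Theta_D = 4.363e-21 / 1.381e-23
Step 3: Theta_D = 316 K

316


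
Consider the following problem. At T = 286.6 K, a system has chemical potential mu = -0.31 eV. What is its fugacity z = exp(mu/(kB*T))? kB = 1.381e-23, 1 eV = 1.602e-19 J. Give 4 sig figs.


Step 1: Convert mu to Joules: -0.31*1.602e-19 = -4.966e-20 J
Step 2: kB*T = 1.381e-23*286.6 = 3.958e-21 J
Step 3: mu/(kB*T) = -12.55
Step 4: z = exp(-12.55) = 3.554e-06

3.554e-06


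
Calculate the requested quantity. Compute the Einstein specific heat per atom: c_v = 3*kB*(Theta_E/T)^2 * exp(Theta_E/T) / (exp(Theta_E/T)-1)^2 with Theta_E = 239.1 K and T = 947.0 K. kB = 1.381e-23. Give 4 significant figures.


Step 1: x = Theta_E/T = 239.1/947.0 = 0.2525
Step 2: x^2 = 0.06375
Step 3: exp(x) = 1.287
Step 4: c_v = 3*1.381e-23*0.06375*1.287/(1.287-1)^2 = 4.121e-23

4.121e-23


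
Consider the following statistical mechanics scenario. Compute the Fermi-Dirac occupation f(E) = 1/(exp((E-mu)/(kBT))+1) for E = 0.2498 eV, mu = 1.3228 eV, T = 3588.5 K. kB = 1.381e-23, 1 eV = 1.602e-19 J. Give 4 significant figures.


Step 1: (E - mu) = 0.2498 - 1.3228 = -1.073 eV
Step 2: Convert: (E-mu)*eV = -1.719e-19 J
Step 3: x = (E-mu)*eV/(kB*T) = -3.469
Step 4: f = 1/(exp(-3.469)+1) = 0.9698

0.9698


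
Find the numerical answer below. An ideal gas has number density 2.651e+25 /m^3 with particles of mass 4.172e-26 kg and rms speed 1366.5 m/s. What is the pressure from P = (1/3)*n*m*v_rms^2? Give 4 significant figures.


Step 1: v_rms^2 = 1366.5^2 = 1.867e+06
Step 2: n*m = 2.651e+25*4.172e-26 = 1.106
Step 3: P = (1/3)*1.106*1.867e+06 = 6.884e+05 Pa

6.884e+05


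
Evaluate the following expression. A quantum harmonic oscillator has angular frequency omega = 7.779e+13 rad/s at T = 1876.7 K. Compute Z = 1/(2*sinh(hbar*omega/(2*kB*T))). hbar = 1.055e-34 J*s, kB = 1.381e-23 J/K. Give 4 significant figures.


Step 1: Compute x = hbar*omega/(kB*T) = 1.055e-34*7.779e+13/(1.381e-23*1876.7) = 0.3167
Step 2: x/2 = 0.1583
Step 3: sinh(x/2) = 0.159
Step 4: Z = 1/(2*0.159) = 3.145

3.145


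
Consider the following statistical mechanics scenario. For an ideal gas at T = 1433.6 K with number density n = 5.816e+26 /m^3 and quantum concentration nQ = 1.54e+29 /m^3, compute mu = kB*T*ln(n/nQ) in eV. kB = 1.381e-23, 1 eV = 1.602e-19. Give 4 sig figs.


Step 1: n/nQ = 5.816e+26/1.54e+29 = 0.003777
Step 2: ln(n/nQ) = -5.579
Step 3: mu = kB*T*ln(n/nQ) = 1.98e-20*-5.579 = -1.105e-19 J
Step 4: Convert to eV: -1.105e-19/1.602e-19 = -0.6895 eV

-0.6895


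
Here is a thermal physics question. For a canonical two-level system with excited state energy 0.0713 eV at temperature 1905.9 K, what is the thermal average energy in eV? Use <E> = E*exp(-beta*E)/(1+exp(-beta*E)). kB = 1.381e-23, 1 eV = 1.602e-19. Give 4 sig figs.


Step 1: beta*E = 0.0713*1.602e-19/(1.381e-23*1905.9) = 0.434
Step 2: exp(-beta*E) = 0.6479
Step 3: <E> = 0.0713*0.6479/(1+0.6479) = 0.02803 eV

0.02803


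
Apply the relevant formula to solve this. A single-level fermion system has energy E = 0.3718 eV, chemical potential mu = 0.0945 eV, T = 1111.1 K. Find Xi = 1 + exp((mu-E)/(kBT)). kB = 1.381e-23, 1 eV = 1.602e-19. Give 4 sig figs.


Step 1: (mu - E) = 0.0945 - 0.3718 = -0.2773 eV
Step 2: x = (mu-E)*eV/(kB*T) = -0.2773*1.602e-19/(1.381e-23*1111.1) = -2.895
Step 3: exp(x) = 0.05529
Step 4: Xi = 1 + 0.05529 = 1.055

1.055


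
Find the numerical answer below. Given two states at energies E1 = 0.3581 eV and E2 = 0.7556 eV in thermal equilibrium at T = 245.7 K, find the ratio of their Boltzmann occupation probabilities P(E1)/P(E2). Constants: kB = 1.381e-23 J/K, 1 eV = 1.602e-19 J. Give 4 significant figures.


Step 1: Compute energy difference dE = E1 - E2 = 0.3581 - 0.7556 = -0.3975 eV
Step 2: Convert to Joules: dE_J = -0.3975 * 1.602e-19 = -6.368e-20 J
Step 3: Compute exponent = -dE_J / (kB * T) = -(-6.368e-20) / (1.381e-23 * 245.7) = 18.77
Step 4: P(E1)/P(E2) = exp(18.77) = 1.414e+08

1.414e+08


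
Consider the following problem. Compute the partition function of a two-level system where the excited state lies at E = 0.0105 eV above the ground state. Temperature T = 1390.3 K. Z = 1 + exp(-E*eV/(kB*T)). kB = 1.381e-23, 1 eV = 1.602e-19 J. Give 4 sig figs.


Step 1: Compute beta*E = E*eV/(kB*T) = 0.0105*1.602e-19/(1.381e-23*1390.3) = 0.08761
Step 2: exp(-beta*E) = exp(-0.08761) = 0.9161
Step 3: Z = 1 + 0.9161 = 1.916

1.916


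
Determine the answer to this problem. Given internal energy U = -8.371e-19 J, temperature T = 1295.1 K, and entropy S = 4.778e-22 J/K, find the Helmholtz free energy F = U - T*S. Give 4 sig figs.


Step 1: T*S = 1295.1 * 4.778e-22 = 6.188e-19 J
Step 2: F = U - T*S = -8.371e-19 - 6.188e-19
Step 3: F = -1.456e-18 J

-1.456e-18


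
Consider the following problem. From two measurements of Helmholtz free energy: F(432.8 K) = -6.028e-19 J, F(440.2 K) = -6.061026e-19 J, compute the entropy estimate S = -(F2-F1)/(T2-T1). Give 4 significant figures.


Step 1: dF = F2 - F1 = -6.061026e-19 - (-6.028e-19) = -3.3026e-21 J
Step 2: dT = T2 - T1 = 440.2 - 432.8 = 7.4 K
Step 3: S = -dF/dT = -(-3.3026e-21)/7.4 = 4.463e-22 J/K

4.463e-22


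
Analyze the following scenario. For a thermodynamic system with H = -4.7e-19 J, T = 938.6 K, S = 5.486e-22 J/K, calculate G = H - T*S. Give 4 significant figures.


Step 1: T*S = 938.6 * 5.486e-22 = 5.149e-19 J
Step 2: G = H - T*S = -4.7e-19 - 5.149e-19
Step 3: G = -9.849e-19 J

-9.849e-19


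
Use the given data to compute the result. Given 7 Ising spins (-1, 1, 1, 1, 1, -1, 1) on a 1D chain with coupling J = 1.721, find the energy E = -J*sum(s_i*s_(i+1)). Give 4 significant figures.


Step 1: Nearest-neighbor products: -1, 1, 1, 1, -1, -1
Step 2: Sum of products = 0
Step 3: E = -1.721 * 0 = 0

0


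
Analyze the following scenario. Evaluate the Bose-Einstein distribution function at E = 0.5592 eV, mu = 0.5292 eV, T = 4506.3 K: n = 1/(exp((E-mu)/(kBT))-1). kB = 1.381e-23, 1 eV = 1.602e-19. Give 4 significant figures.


Step 1: (E - mu) = 0.03 eV
Step 2: x = (E-mu)*eV/(kB*T) = 0.03*1.602e-19/(1.381e-23*4506.3) = 0.07723
Step 3: exp(x) = 1.08
Step 4: n = 1/(exp(x)-1) = 12.46

12.46


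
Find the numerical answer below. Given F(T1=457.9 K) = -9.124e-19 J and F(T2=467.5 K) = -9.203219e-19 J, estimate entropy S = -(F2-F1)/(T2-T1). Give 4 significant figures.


Step 1: dF = F2 - F1 = -9.203219e-19 - (-9.124e-19) = -7.9219e-21 J
Step 2: dT = T2 - T1 = 467.5 - 457.9 = 9.6 K
Step 3: S = -dF/dT = -(-7.9219e-21)/9.6 = 8.252e-22 J/K

8.252e-22


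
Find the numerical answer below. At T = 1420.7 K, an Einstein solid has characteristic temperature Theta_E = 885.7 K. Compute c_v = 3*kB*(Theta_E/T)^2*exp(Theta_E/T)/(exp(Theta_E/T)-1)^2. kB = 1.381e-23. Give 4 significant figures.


Step 1: x = Theta_E/T = 885.7/1420.7 = 0.6234
Step 2: x^2 = 0.3887
Step 3: exp(x) = 1.865
Step 4: c_v = 3*1.381e-23*0.3887*1.865/(1.865-1)^2 = 4.011e-23

4.011e-23


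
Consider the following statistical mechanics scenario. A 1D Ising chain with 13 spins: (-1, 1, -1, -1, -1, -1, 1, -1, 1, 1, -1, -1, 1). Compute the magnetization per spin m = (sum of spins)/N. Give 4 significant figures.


Step 1: Count up spins (+1): 5, down spins (-1): 8
Step 2: Total magnetization M = 5 - 8 = -3
Step 3: m = M/N = -3/13 = -0.2308

-0.2308


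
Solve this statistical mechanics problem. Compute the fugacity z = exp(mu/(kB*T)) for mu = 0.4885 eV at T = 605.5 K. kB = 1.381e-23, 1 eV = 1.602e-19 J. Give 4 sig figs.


Step 1: Convert mu to Joules: 0.4885*1.602e-19 = 7.826e-20 J
Step 2: kB*T = 1.381e-23*605.5 = 8.362e-21 J
Step 3: mu/(kB*T) = 9.359
Step 4: z = exp(9.359) = 1.16e+04

1.16e+04


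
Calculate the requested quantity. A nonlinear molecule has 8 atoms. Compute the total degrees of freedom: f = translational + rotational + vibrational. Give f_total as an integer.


Step 1: Translational DOF = 3
Step 2: Rotational DOF (nonlinear) = 3
Step 3: Vibrational DOF = 3*8 - 6 = 18
Step 4: Total = 3 + 3 + 18 = 24

24


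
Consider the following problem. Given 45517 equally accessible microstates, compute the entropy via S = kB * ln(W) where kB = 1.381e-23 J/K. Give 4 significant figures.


Step 1: ln(W) = ln(45517) = 10.73
Step 2: S = kB * ln(W) = 1.381e-23 * 10.73
Step 3: S = 1.481e-22 J/K

1.481e-22


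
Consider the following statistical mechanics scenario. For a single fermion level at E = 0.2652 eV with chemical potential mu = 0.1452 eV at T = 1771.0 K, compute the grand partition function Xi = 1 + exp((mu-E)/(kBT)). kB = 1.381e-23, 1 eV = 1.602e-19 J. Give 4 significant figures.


Step 1: (mu - E) = 0.1452 - 0.2652 = -0.12 eV
Step 2: x = (mu-E)*eV/(kB*T) = -0.12*1.602e-19/(1.381e-23*1771.0) = -0.786
Step 3: exp(x) = 0.4557
Step 4: Xi = 1 + 0.4557 = 1.456

1.456


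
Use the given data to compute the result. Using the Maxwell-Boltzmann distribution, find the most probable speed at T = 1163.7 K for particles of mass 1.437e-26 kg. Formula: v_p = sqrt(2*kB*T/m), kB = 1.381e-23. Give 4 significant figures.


Step 1: Numerator = 2*kB*T = 2*1.381e-23*1163.7 = 3.214e-20
Step 2: Ratio = 3.214e-20 / 1.437e-26 = 2.237e+06
Step 3: v_p = sqrt(2.237e+06) = 1496 m/s

1496


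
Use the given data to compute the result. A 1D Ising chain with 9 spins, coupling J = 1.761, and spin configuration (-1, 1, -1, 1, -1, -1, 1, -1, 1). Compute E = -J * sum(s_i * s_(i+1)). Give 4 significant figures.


Step 1: Nearest-neighbor products: -1, -1, -1, -1, 1, -1, -1, -1
Step 2: Sum of products = -6
Step 3: E = -1.761 * -6 = 10.57

10.57


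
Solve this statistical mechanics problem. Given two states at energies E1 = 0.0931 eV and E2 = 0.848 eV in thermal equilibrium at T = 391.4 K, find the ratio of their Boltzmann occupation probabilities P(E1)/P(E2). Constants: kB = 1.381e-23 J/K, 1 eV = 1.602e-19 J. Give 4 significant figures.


Step 1: Compute energy difference dE = E1 - E2 = 0.0931 - 0.848 = -0.7549 eV
Step 2: Convert to Joules: dE_J = -0.7549 * 1.602e-19 = -1.209e-19 J
Step 3: Compute exponent = -dE_J / (kB * T) = -(-1.209e-19) / (1.381e-23 * 391.4) = 22.37
Step 4: P(E1)/P(E2) = exp(22.37) = 5.209e+09

5.209e+09


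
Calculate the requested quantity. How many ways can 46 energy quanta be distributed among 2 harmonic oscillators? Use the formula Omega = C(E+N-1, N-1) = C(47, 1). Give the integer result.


Step 1: Use binomial coefficient C(47, 1)
Step 2: Numerator = 47! / 46!
Step 3: Denominator = 1!
Step 4: Omega = 47

47


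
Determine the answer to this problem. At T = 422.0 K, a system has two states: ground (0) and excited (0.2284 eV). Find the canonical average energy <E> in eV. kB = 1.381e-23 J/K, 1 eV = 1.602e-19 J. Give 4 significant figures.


Step 1: beta*E = 0.2284*1.602e-19/(1.381e-23*422.0) = 6.278
Step 2: exp(-beta*E) = 0.001876
Step 3: <E> = 0.2284*0.001876/(1+0.001876) = 0.0004277 eV

0.0004277


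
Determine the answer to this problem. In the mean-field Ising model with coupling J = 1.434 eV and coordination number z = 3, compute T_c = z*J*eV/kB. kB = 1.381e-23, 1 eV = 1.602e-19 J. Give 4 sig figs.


Step 1: z*J = 3*1.434 = 4.302 eV
Step 2: Convert to Joules: 4.302*1.602e-19 = 6.892e-19 J
Step 3: T_c = 6.892e-19 / 1.381e-23 = 4.99e+04 K

4.99e+04


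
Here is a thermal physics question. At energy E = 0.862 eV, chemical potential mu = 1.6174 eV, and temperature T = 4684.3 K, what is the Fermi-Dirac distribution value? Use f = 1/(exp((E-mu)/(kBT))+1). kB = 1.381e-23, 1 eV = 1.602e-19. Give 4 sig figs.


Step 1: (E - mu) = 0.862 - 1.6174 = -0.7554 eV
Step 2: Convert: (E-mu)*eV = -1.21e-19 J
Step 3: x = (E-mu)*eV/(kB*T) = -1.871
Step 4: f = 1/(exp(-1.871)+1) = 0.8665

0.8665


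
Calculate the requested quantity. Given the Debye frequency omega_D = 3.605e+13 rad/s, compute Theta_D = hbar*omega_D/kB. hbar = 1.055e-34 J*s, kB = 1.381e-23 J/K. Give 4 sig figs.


Step 1: hbar*omega_D = 1.055e-34 * 3.605e+13 = 3.803e-21 J
Step 2: Theta_D = 3.803e-21 / 1.381e-23
Step 3: Theta_D = 275.4 K

275.4


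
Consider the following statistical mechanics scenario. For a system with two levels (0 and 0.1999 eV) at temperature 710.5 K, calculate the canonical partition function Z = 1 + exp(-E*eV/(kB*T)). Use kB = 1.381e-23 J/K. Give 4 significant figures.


Step 1: Compute beta*E = E*eV/(kB*T) = 0.1999*1.602e-19/(1.381e-23*710.5) = 3.264
Step 2: exp(-beta*E) = exp(-3.264) = 0.03824
Step 3: Z = 1 + 0.03824 = 1.038

1.038


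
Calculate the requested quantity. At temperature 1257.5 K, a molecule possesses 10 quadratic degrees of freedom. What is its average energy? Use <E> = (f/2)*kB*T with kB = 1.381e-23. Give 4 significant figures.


Step 1: f/2 = 10/2 = 5
Step 2: kB*T = 1.381e-23 * 1257.5 = 1.737e-20
Step 3: <E> = 5 * 1.737e-20 = 8.683e-20 J

8.683e-20


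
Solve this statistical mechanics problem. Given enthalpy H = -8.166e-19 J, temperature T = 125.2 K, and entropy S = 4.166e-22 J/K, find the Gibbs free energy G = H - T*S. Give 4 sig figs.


Step 1: T*S = 125.2 * 4.166e-22 = 5.216e-20 J
Step 2: G = H - T*S = -8.166e-19 - 5.216e-20
Step 3: G = -8.688e-19 J

-8.688e-19


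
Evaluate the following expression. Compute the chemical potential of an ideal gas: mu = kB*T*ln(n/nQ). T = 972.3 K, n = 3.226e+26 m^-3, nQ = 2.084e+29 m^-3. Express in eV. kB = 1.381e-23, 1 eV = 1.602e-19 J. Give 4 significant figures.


Step 1: n/nQ = 3.226e+26/2.084e+29 = 0.001548
Step 2: ln(n/nQ) = -6.471
Step 3: mu = kB*T*ln(n/nQ) = 1.343e-20*-6.471 = -8.689e-20 J
Step 4: Convert to eV: -8.689e-20/1.602e-19 = -0.5424 eV

-0.5424


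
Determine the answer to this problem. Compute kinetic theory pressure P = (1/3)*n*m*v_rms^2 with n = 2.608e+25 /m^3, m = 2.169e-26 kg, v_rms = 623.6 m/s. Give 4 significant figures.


Step 1: v_rms^2 = 623.6^2 = 3.889e+05
Step 2: n*m = 2.608e+25*2.169e-26 = 0.5657
Step 3: P = (1/3)*0.5657*3.889e+05 = 7.333e+04 Pa

7.333e+04


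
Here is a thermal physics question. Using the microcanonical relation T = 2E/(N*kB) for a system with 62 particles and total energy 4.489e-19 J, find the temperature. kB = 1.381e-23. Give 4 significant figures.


Step 1: Numerator = 2*E = 2*4.489e-19 = 8.978e-19 J
Step 2: Denominator = N*kB = 62*1.381e-23 = 8.562e-22
Step 3: T = 8.978e-19 / 8.562e-22 = 1049 K

1049


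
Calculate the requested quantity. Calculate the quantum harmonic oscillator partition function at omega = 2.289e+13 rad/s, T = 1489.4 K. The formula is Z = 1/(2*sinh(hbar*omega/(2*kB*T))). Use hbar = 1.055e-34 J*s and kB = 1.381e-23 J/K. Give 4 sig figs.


Step 1: Compute x = hbar*omega/(kB*T) = 1.055e-34*2.289e+13/(1.381e-23*1489.4) = 0.1174
Step 2: x/2 = 0.0587
Step 3: sinh(x/2) = 0.05874
Step 4: Z = 1/(2*0.05874) = 8.513

8.513


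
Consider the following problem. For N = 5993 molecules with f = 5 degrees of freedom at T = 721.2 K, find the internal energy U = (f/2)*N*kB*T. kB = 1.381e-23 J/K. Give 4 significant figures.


Step 1: f/2 = 5/2 = 2.5
Step 2: N*kB*T = 5993*1.381e-23*721.2 = 5.969e-17
Step 3: U = 2.5 * 5.969e-17 = 1.492e-16 J

1.492e-16


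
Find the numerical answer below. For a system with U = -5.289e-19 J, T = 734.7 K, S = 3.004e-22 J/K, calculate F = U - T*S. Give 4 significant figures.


Step 1: T*S = 734.7 * 3.004e-22 = 2.207e-19 J
Step 2: F = U - T*S = -5.289e-19 - 2.207e-19
Step 3: F = -7.496e-19 J

-7.496e-19


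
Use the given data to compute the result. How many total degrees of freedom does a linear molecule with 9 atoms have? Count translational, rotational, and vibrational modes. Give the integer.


Step 1: Translational DOF = 3
Step 2: Rotational DOF (linear) = 2
Step 3: Vibrational DOF = 3*9 - 5 = 22
Step 4: Total = 3 + 2 + 22 = 27

27


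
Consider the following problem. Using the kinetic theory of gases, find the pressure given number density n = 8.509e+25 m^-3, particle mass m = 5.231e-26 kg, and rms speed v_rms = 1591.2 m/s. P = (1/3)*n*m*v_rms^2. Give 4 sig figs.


Step 1: v_rms^2 = 1591.2^2 = 2.532e+06
Step 2: n*m = 8.509e+25*5.231e-26 = 4.451
Step 3: P = (1/3)*4.451*2.532e+06 = 3.757e+06 Pa

3.757e+06


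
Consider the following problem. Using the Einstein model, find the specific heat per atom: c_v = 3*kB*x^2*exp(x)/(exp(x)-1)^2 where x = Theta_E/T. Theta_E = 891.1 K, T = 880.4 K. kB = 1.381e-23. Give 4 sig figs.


Step 1: x = Theta_E/T = 891.1/880.4 = 1.012
Step 2: x^2 = 1.024
Step 3: exp(x) = 2.752
Step 4: c_v = 3*1.381e-23*1.024*2.752/(2.752-1)^2 = 3.807e-23

3.807e-23


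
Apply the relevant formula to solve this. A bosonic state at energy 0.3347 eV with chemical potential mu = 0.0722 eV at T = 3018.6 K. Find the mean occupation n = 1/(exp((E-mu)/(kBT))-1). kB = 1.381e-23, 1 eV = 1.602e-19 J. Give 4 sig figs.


Step 1: (E - mu) = 0.2625 eV
Step 2: x = (E-mu)*eV/(kB*T) = 0.2625*1.602e-19/(1.381e-23*3018.6) = 1.009
Step 3: exp(x) = 2.742
Step 4: n = 1/(exp(x)-1) = 0.574

0.574


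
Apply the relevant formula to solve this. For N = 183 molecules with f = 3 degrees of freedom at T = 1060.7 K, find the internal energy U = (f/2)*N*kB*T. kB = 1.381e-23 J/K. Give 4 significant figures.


Step 1: f/2 = 3/2 = 1.5
Step 2: N*kB*T = 183*1.381e-23*1060.7 = 2.681e-18
Step 3: U = 1.5 * 2.681e-18 = 4.021e-18 J

4.021e-18


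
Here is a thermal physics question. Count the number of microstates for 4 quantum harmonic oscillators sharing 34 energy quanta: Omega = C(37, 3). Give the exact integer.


Step 1: Use binomial coefficient C(37, 3)
Step 2: Numerator = 37! / 34!
Step 3: Denominator = 3!
Step 4: Omega = 7770

7770


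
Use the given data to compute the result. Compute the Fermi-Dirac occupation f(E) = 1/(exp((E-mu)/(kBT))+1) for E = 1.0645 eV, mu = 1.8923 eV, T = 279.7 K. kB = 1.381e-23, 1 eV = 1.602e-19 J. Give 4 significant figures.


Step 1: (E - mu) = 1.0645 - 1.8923 = -0.8278 eV
Step 2: Convert: (E-mu)*eV = -1.326e-19 J
Step 3: x = (E-mu)*eV/(kB*T) = -34.33
Step 4: f = 1/(exp(-34.33)+1) = 1

1


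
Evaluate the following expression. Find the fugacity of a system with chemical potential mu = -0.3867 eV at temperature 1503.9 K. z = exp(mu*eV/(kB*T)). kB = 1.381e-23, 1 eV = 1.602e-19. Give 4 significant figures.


Step 1: Convert mu to Joules: -0.3867*1.602e-19 = -6.195e-20 J
Step 2: kB*T = 1.381e-23*1503.9 = 2.077e-20 J
Step 3: mu/(kB*T) = -2.983
Step 4: z = exp(-2.983) = 0.05065

0.05065


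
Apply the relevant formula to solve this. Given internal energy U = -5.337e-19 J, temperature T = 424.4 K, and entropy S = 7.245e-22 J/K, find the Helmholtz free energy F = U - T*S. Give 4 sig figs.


Step 1: T*S = 424.4 * 7.245e-22 = 3.075e-19 J
Step 2: F = U - T*S = -5.337e-19 - 3.075e-19
Step 3: F = -8.412e-19 J

-8.412e-19


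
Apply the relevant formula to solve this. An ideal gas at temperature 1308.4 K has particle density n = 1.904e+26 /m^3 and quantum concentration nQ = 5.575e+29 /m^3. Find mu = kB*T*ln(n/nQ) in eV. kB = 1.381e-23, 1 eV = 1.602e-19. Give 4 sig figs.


Step 1: n/nQ = 1.904e+26/5.575e+29 = 0.0003415
Step 2: ln(n/nQ) = -7.982
Step 3: mu = kB*T*ln(n/nQ) = 1.807e-20*-7.982 = -1.442e-19 J
Step 4: Convert to eV: -1.442e-19/1.602e-19 = -0.9003 eV

-0.9003
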